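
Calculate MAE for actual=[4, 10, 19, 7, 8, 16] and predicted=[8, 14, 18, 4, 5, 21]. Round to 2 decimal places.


Absolute errors: [4, 4, 1, 3, 3, 5]
Sum of absolute errors = 20
MAE = 20 / 6 = 3.33

3.33


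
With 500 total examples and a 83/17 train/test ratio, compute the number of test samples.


Train samples = 500 * 83% = 415
Test samples = 500 - 415
= 85

85


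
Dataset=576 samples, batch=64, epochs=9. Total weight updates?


Iterations per epoch = 576 / 64 = 9
Total updates = iterations_per_epoch * epochs
= 9 * 9
= 81

81


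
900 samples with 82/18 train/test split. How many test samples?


Train samples = 900 * 82% = 738
Test samples = 900 - 738
= 162

162


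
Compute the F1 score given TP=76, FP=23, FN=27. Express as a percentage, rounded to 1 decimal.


Precision = TP / (TP + FP) = 76 / 99 = 0.7677
Recall = TP / (TP + FN) = 76 / 103 = 0.7379
F1 = 2 * P * R / (P + R)
= 2 * 0.7677 * 0.7379 / (0.7677 + 0.7379)
= 1.1329 / 1.5055
= 0.7525
As percentage: 75.2%

75.2


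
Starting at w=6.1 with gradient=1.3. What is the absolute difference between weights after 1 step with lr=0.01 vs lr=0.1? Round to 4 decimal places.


With lr=0.01: w_new = 6.1 - 0.01 * 1.3 = 6.087
With lr=0.1: w_new = 6.1 - 0.1 * 1.3 = 5.97
Absolute difference = |6.087 - 5.97|
= 0.1170

0.1170


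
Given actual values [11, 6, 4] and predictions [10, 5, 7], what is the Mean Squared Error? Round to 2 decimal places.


Differences: [1, 1, -3]
Squared errors: [1, 1, 9]
Sum of squared errors = 11
MSE = 11 / 3 = 3.67

3.67


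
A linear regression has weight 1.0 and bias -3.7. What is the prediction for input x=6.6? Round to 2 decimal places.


y = 1.0 * 6.6 + (-3.7)
= 6.6 + (-3.7)
= 2.90

2.90


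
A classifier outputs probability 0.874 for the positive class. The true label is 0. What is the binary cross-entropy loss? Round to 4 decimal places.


For y=0: Loss = -log(1-p)
= -log(1 - 0.874)
= -log(0.126)
= -(-2.0715)
= 2.0715

2.0715


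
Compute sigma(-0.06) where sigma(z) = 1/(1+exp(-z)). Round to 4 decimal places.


sigmoid(z) = 1 / (1 + exp(-z))
exp(-(-0.06)) = exp(0.06) = 1.0618
1 + 1.0618 = 2.0618
1 / 2.0618 = 0.4850

0.4850


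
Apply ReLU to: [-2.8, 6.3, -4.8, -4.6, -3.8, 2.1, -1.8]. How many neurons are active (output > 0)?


ReLU(x) = max(0, x) for each element:
ReLU(-2.8) = 0
ReLU(6.3) = 6.3
ReLU(-4.8) = 0
ReLU(-4.6) = 0
ReLU(-3.8) = 0
ReLU(2.1) = 2.1
ReLU(-1.8) = 0
Active neurons (>0): 2

2


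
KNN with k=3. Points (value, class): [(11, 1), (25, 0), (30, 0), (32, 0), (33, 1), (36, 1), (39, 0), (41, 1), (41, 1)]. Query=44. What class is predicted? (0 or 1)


Distances from query 44:
Point 41 (class 1): distance = 3
Point 41 (class 1): distance = 3
Point 39 (class 0): distance = 5
K=3 nearest neighbors: classes = [1, 1, 0]
Votes for class 1: 2 / 3
Majority vote => class 1

1


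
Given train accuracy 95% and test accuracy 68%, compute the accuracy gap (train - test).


Gap = train_accuracy - test_accuracy
= 95 - 68
= 27%
This large gap strongly indicates overfitting.

27


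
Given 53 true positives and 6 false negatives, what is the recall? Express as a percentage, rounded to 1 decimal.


Recall = TP / (TP + FN) * 100
= 53 / (53 + 6)
= 53 / 59
= 0.8983
= 89.8%

89.8


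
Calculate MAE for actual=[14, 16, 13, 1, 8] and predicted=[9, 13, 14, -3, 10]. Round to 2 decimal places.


Absolute errors: [5, 3, 1, 4, 2]
Sum of absolute errors = 15
MAE = 15 / 5 = 3.00

3.00


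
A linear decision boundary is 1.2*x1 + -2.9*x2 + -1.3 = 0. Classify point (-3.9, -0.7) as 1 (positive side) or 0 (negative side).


Compute 1.2 * -3.9 + -2.9 * -0.7 + -1.3
= -4.68 + 2.03 + -1.3
= -3.95
Since -3.95 < 0, the point is on the negative side.

0


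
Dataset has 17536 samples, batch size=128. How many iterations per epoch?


Iterations per epoch = dataset_size / batch_size
= 17536 / 128
= 137

137


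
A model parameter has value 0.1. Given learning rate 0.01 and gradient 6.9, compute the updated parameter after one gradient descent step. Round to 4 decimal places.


w_new = w_old - lr * gradient
= 0.1 - 0.01 * 6.9
= 0.1 - (0.069)
= 0.0310

0.0310


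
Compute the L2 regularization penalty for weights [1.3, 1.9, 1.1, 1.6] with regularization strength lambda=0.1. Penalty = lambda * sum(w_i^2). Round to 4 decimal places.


Squaring each weight:
1.3^2 = 1.69
1.9^2 = 3.61
1.1^2 = 1.21
1.6^2 = 2.56
Sum of squares = 9.07
Penalty = 0.1 * 9.07 = 0.9070

0.9070


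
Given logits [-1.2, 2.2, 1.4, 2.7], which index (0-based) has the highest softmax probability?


Softmax is a monotonic transformation, so it preserves the argmax.
We need to find the index of the maximum logit.
Index 0: -1.2
Index 1: 2.2
Index 2: 1.4
Index 3: 2.7
Maximum logit = 2.7 at index 3

3


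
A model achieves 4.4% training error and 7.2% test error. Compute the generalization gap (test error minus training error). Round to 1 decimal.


Generalization gap = test_error - train_error
= 7.2 - 4.4
= 2.8%
A moderate gap.

2.8


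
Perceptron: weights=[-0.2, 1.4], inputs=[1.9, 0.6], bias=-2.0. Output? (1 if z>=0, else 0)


z = w . x + b
= -0.2*1.9 + 1.4*0.6 + -2.0
= -0.38 + 0.84 + -2.0
= 0.46 + -2.0
= -1.54
Since z = -1.54 < 0, output = 0

0


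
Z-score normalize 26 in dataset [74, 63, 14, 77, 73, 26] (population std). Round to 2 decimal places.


Mean = (74 + 63 + 14 + 77 + 73 + 26) / 6 = 54.5
Variance = sum((x_i - mean)^2) / n = 625.5833
Std = sqrt(625.5833) = 25.0117
Z = (x - mean) / std
= (26 - 54.5) / 25.0117
= -28.5 / 25.0117
= -1.14

-1.14


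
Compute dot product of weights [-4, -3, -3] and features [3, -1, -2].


Element-wise products:
-4 * 3 = -12
-3 * -1 = 3
-3 * -2 = 6
Sum = -12 + 3 + 6
= -3

-3


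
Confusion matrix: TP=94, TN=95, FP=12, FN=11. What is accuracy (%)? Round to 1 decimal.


Accuracy = (TP + TN) / (TP + TN + FP + FN) * 100
= (94 + 95) / (94 + 95 + 12 + 11)
= 189 / 212
= 0.8915
= 89.2%

89.2


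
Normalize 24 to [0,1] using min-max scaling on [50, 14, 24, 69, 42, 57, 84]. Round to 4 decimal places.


Min = 14, Max = 84
Range = 84 - 14 = 70
Scaled = (x - min) / (max - min)
= (24 - 14) / 70
= 10 / 70
= 0.1429

0.1429


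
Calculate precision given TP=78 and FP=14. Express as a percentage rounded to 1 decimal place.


Precision = TP / (TP + FP) * 100
= 78 / (78 + 14)
= 78 / 92
= 0.8478
= 84.8%

84.8


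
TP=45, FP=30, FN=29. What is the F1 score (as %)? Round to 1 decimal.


Precision = TP / (TP + FP) = 45 / 75 = 0.6
Recall = TP / (TP + FN) = 45 / 74 = 0.6081
F1 = 2 * P * R / (P + R)
= 2 * 0.6 * 0.6081 / (0.6 + 0.6081)
= 0.7297 / 1.2081
= 0.604
As percentage: 60.4%

60.4


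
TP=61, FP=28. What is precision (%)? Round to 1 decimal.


Precision = TP / (TP + FP) * 100
= 61 / (61 + 28)
= 61 / 89
= 0.6854
= 68.5%

68.5


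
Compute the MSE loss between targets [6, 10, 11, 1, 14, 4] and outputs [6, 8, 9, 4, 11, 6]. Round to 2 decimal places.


Differences: [0, 2, 2, -3, 3, -2]
Squared errors: [0, 4, 4, 9, 9, 4]
Sum of squared errors = 30
MSE = 30 / 6 = 5.00

5.00


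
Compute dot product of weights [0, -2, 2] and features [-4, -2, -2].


Element-wise products:
0 * -4 = 0
-2 * -2 = 4
2 * -2 = -4
Sum = 0 + 4 + -4
= 0

0


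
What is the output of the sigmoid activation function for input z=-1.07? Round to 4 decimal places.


sigmoid(z) = 1 / (1 + exp(-z))
exp(-(-1.07)) = exp(1.07) = 2.9154
1 + 2.9154 = 3.9154
1 / 3.9154 = 0.2554

0.2554


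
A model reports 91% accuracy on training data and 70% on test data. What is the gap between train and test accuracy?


Gap = train_accuracy - test_accuracy
= 91 - 70
= 21%
This large gap strongly indicates overfitting.

21


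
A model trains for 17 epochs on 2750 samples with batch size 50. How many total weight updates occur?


Iterations per epoch = 2750 / 50 = 55
Total updates = iterations_per_epoch * epochs
= 55 * 17
= 935

935


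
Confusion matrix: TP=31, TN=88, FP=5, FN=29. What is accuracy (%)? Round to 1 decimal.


Accuracy = (TP + TN) / (TP + TN + FP + FN) * 100
= (31 + 88) / (31 + 88 + 5 + 29)
= 119 / 153
= 0.7778
= 77.8%

77.8


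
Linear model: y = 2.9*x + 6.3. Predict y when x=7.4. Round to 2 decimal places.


y = 2.9 * 7.4 + (6.3)
= 21.46 + (6.3)
= 27.76

27.76


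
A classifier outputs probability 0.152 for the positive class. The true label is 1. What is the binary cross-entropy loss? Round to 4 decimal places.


For y=1: Loss = -log(p)
= -log(0.152)
= -(-1.8839)
= 1.8839

1.8839


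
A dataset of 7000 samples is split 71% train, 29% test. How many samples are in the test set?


Train samples = 7000 * 71% = 4970
Test samples = 7000 - 4970
= 2030

2030


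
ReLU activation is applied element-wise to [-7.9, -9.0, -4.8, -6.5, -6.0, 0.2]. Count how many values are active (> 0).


ReLU(x) = max(0, x) for each element:
ReLU(-7.9) = 0
ReLU(-9.0) = 0
ReLU(-4.8) = 0
ReLU(-6.5) = 0
ReLU(-6.0) = 0
ReLU(0.2) = 0.2
Active neurons (>0): 1

1


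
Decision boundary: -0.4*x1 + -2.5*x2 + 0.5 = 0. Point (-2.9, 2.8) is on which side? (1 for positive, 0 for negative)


Compute -0.4 * -2.9 + -2.5 * 2.8 + 0.5
= 1.16 + -7.0 + 0.5
= -5.34
Since -5.34 < 0, the point is on the negative side.

0


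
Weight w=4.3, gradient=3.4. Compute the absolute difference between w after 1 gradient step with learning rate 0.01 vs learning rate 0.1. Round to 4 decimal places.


With lr=0.01: w_new = 4.3 - 0.01 * 3.4 = 4.266
With lr=0.1: w_new = 4.3 - 0.1 * 3.4 = 3.96
Absolute difference = |4.266 - 3.96|
= 0.3060

0.3060


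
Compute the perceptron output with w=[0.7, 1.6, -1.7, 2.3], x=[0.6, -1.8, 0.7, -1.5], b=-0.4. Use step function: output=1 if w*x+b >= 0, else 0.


z = w . x + b
= 0.7*0.6 + 1.6*-1.8 + -1.7*0.7 + 2.3*-1.5 + -0.4
= 0.42 + -2.88 + -1.19 + -3.45 + -0.4
= -7.1 + -0.4
= -7.5
Since z = -7.5 < 0, output = 0

0


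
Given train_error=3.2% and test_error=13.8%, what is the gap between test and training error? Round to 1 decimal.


Generalization gap = test_error - train_error
= 13.8 - 3.2
= 10.6%
A large gap suggests overfitting.

10.6


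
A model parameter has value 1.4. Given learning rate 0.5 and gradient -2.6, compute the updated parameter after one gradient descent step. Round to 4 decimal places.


w_new = w_old - lr * gradient
= 1.4 - 0.5 * -2.6
= 1.4 - (-1.3)
= 2.7000

2.7000


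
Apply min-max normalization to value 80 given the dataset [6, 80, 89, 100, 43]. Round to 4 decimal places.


Min = 6, Max = 100
Range = 100 - 6 = 94
Scaled = (x - min) / (max - min)
= (80 - 6) / 94
= 74 / 94
= 0.7872

0.7872


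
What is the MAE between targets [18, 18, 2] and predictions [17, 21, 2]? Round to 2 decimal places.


Absolute errors: [1, 3, 0]
Sum of absolute errors = 4
MAE = 4 / 3 = 1.33

1.33


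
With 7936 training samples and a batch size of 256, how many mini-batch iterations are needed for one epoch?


Iterations per epoch = dataset_size / batch_size
= 7936 / 256
= 31

31


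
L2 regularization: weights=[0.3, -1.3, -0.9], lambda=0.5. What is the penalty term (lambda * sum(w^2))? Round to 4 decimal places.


Squaring each weight:
0.3^2 = 0.09
(-1.3)^2 = 1.69
(-0.9)^2 = 0.81
Sum of squares = 2.59
Penalty = 0.5 * 2.59 = 1.2950

1.2950


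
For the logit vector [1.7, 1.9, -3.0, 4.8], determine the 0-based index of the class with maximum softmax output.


Softmax is a monotonic transformation, so it preserves the argmax.
We need to find the index of the maximum logit.
Index 0: 1.7
Index 1: 1.9
Index 2: -3.0
Index 3: 4.8
Maximum logit = 4.8 at index 3

3


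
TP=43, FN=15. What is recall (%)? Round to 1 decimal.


Recall = TP / (TP + FN) * 100
= 43 / (43 + 15)
= 43 / 58
= 0.7414
= 74.1%

74.1


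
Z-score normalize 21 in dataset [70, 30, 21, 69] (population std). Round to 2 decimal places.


Mean = (70 + 30 + 21 + 69) / 4 = 47.5
Variance = sum((x_i - mean)^2) / n = 494.25
Std = sqrt(494.25) = 22.2317
Z = (x - mean) / std
= (21 - 47.5) / 22.2317
= -26.5 / 22.2317
= -1.19

-1.19


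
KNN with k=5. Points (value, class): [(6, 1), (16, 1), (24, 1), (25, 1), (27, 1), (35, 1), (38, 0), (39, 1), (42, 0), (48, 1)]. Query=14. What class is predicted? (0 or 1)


Distances from query 14:
Point 16 (class 1): distance = 2
Point 6 (class 1): distance = 8
Point 24 (class 1): distance = 10
Point 25 (class 1): distance = 11
Point 27 (class 1): distance = 13
K=5 nearest neighbors: classes = [1, 1, 1, 1, 1]
Votes for class 1: 5 / 5
Majority vote => class 1

1


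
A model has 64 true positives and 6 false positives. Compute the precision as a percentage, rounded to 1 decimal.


Precision = TP / (TP + FP) * 100
= 64 / (64 + 6)
= 64 / 70
= 0.9143
= 91.4%

91.4


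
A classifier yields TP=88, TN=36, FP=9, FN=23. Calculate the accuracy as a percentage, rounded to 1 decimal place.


Accuracy = (TP + TN) / (TP + TN + FP + FN) * 100
= (88 + 36) / (88 + 36 + 9 + 23)
= 124 / 156
= 0.7949
= 79.5%

79.5


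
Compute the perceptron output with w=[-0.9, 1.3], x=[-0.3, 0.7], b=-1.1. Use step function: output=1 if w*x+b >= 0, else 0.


z = w . x + b
= -0.9*-0.3 + 1.3*0.7 + -1.1
= 0.27 + 0.91 + -1.1
= 1.18 + -1.1
= 0.08
Since z = 0.08 >= 0, output = 1

1


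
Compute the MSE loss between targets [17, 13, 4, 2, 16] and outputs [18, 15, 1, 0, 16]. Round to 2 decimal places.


Differences: [-1, -2, 3, 2, 0]
Squared errors: [1, 4, 9, 4, 0]
Sum of squared errors = 18
MSE = 18 / 5 = 3.60

3.60


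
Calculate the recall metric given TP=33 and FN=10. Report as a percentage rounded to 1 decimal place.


Recall = TP / (TP + FN) * 100
= 33 / (33 + 10)
= 33 / 43
= 0.7674
= 76.7%

76.7


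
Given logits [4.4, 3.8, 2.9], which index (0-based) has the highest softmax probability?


Softmax is a monotonic transformation, so it preserves the argmax.
We need to find the index of the maximum logit.
Index 0: 4.4
Index 1: 3.8
Index 2: 2.9
Maximum logit = 4.4 at index 0

0


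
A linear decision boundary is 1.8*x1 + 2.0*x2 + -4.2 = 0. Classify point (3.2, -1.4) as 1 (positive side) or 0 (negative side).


Compute 1.8 * 3.2 + 2.0 * -1.4 + -4.2
= 5.76 + -2.8 + -4.2
= -1.24
Since -1.24 < 0, the point is on the negative side.

0


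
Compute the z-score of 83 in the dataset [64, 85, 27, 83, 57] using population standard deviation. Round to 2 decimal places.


Mean = (64 + 85 + 27 + 83 + 57) / 5 = 63.2
Variance = sum((x_i - mean)^2) / n = 443.36
Std = sqrt(443.36) = 21.0561
Z = (x - mean) / std
= (83 - 63.2) / 21.0561
= 19.8 / 21.0561
= 0.94

0.94


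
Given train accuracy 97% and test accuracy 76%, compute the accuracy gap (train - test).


Gap = train_accuracy - test_accuracy
= 97 - 76
= 21%
This large gap strongly indicates overfitting.

21


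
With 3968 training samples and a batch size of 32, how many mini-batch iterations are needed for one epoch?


Iterations per epoch = dataset_size / batch_size
= 3968 / 32
= 124

124


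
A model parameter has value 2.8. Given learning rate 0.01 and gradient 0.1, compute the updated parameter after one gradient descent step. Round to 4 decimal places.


w_new = w_old - lr * gradient
= 2.8 - 0.01 * 0.1
= 2.8 - (0.001)
= 2.7990

2.7990


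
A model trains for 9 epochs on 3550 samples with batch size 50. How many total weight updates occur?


Iterations per epoch = 3550 / 50 = 71
Total updates = iterations_per_epoch * epochs
= 71 * 9
= 639

639


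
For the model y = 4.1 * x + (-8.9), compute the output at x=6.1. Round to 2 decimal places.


y = 4.1 * 6.1 + (-8.9)
= 25.01 + (-8.9)
= 16.11

16.11


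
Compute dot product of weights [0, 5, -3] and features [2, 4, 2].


Element-wise products:
0 * 2 = 0
5 * 4 = 20
-3 * 2 = -6
Sum = 0 + 20 + -6
= 14

14


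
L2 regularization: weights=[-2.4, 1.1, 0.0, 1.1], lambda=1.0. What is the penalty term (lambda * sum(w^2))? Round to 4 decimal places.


Squaring each weight:
(-2.4)^2 = 5.76
1.1^2 = 1.21
0.0^2 = 0.0
1.1^2 = 1.21
Sum of squares = 8.18
Penalty = 1.0 * 8.18 = 8.1800

8.1800


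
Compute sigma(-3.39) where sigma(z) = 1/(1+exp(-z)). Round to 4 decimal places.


sigmoid(z) = 1 / (1 + exp(-z))
exp(-(-3.39)) = exp(3.39) = 29.666
1 + 29.666 = 30.666
1 / 30.666 = 0.0326

0.0326


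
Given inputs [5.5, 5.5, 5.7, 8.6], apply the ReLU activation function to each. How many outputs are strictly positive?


ReLU(x) = max(0, x) for each element:
ReLU(5.5) = 5.5
ReLU(5.5) = 5.5
ReLU(5.7) = 5.7
ReLU(8.6) = 8.6
Active neurons (>0): 4

4


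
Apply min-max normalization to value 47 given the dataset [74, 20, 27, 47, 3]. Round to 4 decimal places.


Min = 3, Max = 74
Range = 74 - 3 = 71
Scaled = (x - min) / (max - min)
= (47 - 3) / 71
= 44 / 71
= 0.6197

0.6197


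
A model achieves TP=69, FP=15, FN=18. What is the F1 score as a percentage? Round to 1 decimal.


Precision = TP / (TP + FP) = 69 / 84 = 0.8214
Recall = TP / (TP + FN) = 69 / 87 = 0.7931
F1 = 2 * P * R / (P + R)
= 2 * 0.8214 * 0.7931 / (0.8214 + 0.7931)
= 1.303 / 1.6145
= 0.807
As percentage: 80.7%

80.7


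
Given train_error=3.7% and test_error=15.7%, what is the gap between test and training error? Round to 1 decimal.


Generalization gap = test_error - train_error
= 15.7 - 3.7
= 12.0%
A large gap suggests overfitting.

12.0


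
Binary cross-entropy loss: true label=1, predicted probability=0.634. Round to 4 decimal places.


For y=1: Loss = -log(p)
= -log(0.634)
= -(-0.4557)
= 0.4557

0.4557


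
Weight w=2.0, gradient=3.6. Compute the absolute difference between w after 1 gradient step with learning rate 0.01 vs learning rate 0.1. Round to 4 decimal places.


With lr=0.01: w_new = 2.0 - 0.01 * 3.6 = 1.964
With lr=0.1: w_new = 2.0 - 0.1 * 3.6 = 1.64
Absolute difference = |1.964 - 1.64|
= 0.3240

0.3240


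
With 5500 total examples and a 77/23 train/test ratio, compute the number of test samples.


Train samples = 5500 * 77% = 4235
Test samples = 5500 - 4235
= 1265

1265


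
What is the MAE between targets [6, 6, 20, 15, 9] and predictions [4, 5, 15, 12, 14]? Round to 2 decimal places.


Absolute errors: [2, 1, 5, 3, 5]
Sum of absolute errors = 16
MAE = 16 / 5 = 3.20

3.20


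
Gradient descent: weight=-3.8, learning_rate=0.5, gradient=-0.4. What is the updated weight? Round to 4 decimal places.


w_new = w_old - lr * gradient
= -3.8 - 0.5 * -0.4
= -3.8 - (-0.2)
= -3.6000

-3.6000


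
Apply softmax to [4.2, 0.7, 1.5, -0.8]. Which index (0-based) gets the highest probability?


Softmax is a monotonic transformation, so it preserves the argmax.
We need to find the index of the maximum logit.
Index 0: 4.2
Index 1: 0.7
Index 2: 1.5
Index 3: -0.8
Maximum logit = 4.2 at index 0

0


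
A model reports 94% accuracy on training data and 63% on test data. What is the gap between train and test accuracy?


Gap = train_accuracy - test_accuracy
= 94 - 63
= 31%
This large gap strongly indicates overfitting.

31


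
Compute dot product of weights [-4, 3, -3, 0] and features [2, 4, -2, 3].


Element-wise products:
-4 * 2 = -8
3 * 4 = 12
-3 * -2 = 6
0 * 3 = 0
Sum = -8 + 12 + 6 + 0
= 10

10


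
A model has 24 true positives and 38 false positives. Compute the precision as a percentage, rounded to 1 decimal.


Precision = TP / (TP + FP) * 100
= 24 / (24 + 38)
= 24 / 62
= 0.3871
= 38.7%

38.7


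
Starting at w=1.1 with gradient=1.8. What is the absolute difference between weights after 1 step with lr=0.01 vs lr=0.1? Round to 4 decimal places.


With lr=0.01: w_new = 1.1 - 0.01 * 1.8 = 1.082
With lr=0.1: w_new = 1.1 - 0.1 * 1.8 = 0.92
Absolute difference = |1.082 - 0.92|
= 0.1620

0.1620


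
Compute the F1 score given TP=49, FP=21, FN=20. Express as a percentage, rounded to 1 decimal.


Precision = TP / (TP + FP) = 49 / 70 = 0.7
Recall = TP / (TP + FN) = 49 / 69 = 0.7101
F1 = 2 * P * R / (P + R)
= 2 * 0.7 * 0.7101 / (0.7 + 0.7101)
= 0.9942 / 1.4101
= 0.705
As percentage: 70.5%

70.5


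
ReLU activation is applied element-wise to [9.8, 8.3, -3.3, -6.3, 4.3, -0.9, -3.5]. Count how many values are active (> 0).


ReLU(x) = max(0, x) for each element:
ReLU(9.8) = 9.8
ReLU(8.3) = 8.3
ReLU(-3.3) = 0
ReLU(-6.3) = 0
ReLU(4.3) = 4.3
ReLU(-0.9) = 0
ReLU(-3.5) = 0
Active neurons (>0): 3

3


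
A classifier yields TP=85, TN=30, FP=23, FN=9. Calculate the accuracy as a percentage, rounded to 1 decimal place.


Accuracy = (TP + TN) / (TP + TN + FP + FN) * 100
= (85 + 30) / (85 + 30 + 23 + 9)
= 115 / 147
= 0.7823
= 78.2%

78.2


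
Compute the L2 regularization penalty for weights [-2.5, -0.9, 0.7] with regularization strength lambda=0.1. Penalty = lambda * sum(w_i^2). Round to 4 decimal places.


Squaring each weight:
(-2.5)^2 = 6.25
(-0.9)^2 = 0.81
0.7^2 = 0.49
Sum of squares = 7.55
Penalty = 0.1 * 7.55 = 0.7550

0.7550


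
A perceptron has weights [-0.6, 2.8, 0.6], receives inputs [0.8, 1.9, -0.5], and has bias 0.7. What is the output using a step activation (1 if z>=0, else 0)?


z = w . x + b
= -0.6*0.8 + 2.8*1.9 + 0.6*-0.5 + 0.7
= -0.48 + 5.32 + -0.3 + 0.7
= 4.54 + 0.7
= 5.24
Since z = 5.24 >= 0, output = 1

1


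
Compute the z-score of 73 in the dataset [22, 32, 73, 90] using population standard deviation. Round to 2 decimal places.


Mean = (22 + 32 + 73 + 90) / 4 = 54.25
Variance = sum((x_i - mean)^2) / n = 791.1875
Std = sqrt(791.1875) = 28.1281
Z = (x - mean) / std
= (73 - 54.25) / 28.1281
= 18.75 / 28.1281
= 0.67

0.67


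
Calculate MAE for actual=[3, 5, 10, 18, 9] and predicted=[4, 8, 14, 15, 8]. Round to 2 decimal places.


Absolute errors: [1, 3, 4, 3, 1]
Sum of absolute errors = 12
MAE = 12 / 5 = 2.40

2.40


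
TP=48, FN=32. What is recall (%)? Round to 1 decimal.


Recall = TP / (TP + FN) * 100
= 48 / (48 + 32)
= 48 / 80
= 0.6
= 60.0%

60.0


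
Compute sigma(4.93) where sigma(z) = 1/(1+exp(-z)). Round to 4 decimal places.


sigmoid(z) = 1 / (1 + exp(-z))
exp(-(4.93)) = exp(-4.93) = 0.0072
1 + 0.0072 = 1.0072
1 / 1.0072 = 0.9928

0.9928


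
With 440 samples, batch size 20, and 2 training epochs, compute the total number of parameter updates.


Iterations per epoch = 440 / 20 = 22
Total updates = iterations_per_epoch * epochs
= 22 * 2
= 44

44


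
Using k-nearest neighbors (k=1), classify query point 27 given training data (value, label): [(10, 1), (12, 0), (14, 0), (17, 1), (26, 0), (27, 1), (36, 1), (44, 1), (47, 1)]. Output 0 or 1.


Distances from query 27:
Point 27 (class 1): distance = 0
K=1 nearest neighbors: classes = [1]
Votes for class 1: 1 / 1
Majority vote => class 1

1


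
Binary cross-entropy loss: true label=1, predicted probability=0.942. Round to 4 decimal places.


For y=1: Loss = -log(p)
= -log(0.942)
= -(-0.0598)
= 0.0598

0.0598


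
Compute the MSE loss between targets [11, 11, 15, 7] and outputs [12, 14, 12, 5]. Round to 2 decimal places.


Differences: [-1, -3, 3, 2]
Squared errors: [1, 9, 9, 4]
Sum of squared errors = 23
MSE = 23 / 4 = 5.75

5.75


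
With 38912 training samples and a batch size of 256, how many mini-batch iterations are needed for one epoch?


Iterations per epoch = dataset_size / batch_size
= 38912 / 256
= 152

152


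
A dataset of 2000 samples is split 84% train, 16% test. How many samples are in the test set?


Train samples = 2000 * 84% = 1680
Test samples = 2000 - 1680
= 320

320


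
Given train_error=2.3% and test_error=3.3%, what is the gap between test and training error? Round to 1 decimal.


Generalization gap = test_error - train_error
= 3.3 - 2.3
= 1.0%
A small gap suggests good generalization.

1.0


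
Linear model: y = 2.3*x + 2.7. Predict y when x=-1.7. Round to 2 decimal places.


y = 2.3 * -1.7 + (2.7)
= -3.91 + (2.7)
= -1.21

-1.21


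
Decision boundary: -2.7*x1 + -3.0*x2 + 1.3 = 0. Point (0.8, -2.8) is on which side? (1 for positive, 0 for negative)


Compute -2.7 * 0.8 + -3.0 * -2.8 + 1.3
= -2.16 + 8.4 + 1.3
= 7.54
Since 7.54 >= 0, the point is on the positive side.

1


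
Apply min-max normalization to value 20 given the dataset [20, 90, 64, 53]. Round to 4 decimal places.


Min = 20, Max = 90
Range = 90 - 20 = 70
Scaled = (x - min) / (max - min)
= (20 - 20) / 70
= 0 / 70
= 0.0000

0.0000


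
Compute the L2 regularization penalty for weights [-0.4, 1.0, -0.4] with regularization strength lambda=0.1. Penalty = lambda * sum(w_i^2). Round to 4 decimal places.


Squaring each weight:
(-0.4)^2 = 0.16
1.0^2 = 1.0
(-0.4)^2 = 0.16
Sum of squares = 1.32
Penalty = 0.1 * 1.32 = 0.1320

0.1320


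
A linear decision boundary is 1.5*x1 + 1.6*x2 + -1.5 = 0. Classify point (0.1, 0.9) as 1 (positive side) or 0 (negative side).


Compute 1.5 * 0.1 + 1.6 * 0.9 + -1.5
= 0.15 + 1.44 + -1.5
= 0.09
Since 0.09 >= 0, the point is on the positive side.

1


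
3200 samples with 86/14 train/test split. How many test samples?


Train samples = 3200 * 86% = 2752
Test samples = 3200 - 2752
= 448

448


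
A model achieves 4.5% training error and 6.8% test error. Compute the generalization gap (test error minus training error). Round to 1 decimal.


Generalization gap = test_error - train_error
= 6.8 - 4.5
= 2.3%
A moderate gap.

2.3


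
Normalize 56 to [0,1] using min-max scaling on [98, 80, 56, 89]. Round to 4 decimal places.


Min = 56, Max = 98
Range = 98 - 56 = 42
Scaled = (x - min) / (max - min)
= (56 - 56) / 42
= 0 / 42
= 0.0000

0.0000


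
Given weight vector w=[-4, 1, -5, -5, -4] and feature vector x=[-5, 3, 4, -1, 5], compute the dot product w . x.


Element-wise products:
-4 * -5 = 20
1 * 3 = 3
-5 * 4 = -20
-5 * -1 = 5
-4 * 5 = -20
Sum = 20 + 3 + -20 + 5 + -20
= -12

-12


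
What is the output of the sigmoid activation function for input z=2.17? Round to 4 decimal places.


sigmoid(z) = 1 / (1 + exp(-z))
exp(-(2.17)) = exp(-2.17) = 0.1142
1 + 0.1142 = 1.1142
1 / 1.1142 = 0.8975

0.8975


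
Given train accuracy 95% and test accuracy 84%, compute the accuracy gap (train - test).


Gap = train_accuracy - test_accuracy
= 95 - 84
= 11%
This gap suggests the model is overfitting.

11


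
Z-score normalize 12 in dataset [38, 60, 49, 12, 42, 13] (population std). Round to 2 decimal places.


Mean = (38 + 60 + 49 + 12 + 42 + 13) / 6 = 35.6667
Variance = sum((x_i - mean)^2) / n = 314.8889
Std = sqrt(314.8889) = 17.7451
Z = (x - mean) / std
= (12 - 35.6667) / 17.7451
= -23.6667 / 17.7451
= -1.33

-1.33


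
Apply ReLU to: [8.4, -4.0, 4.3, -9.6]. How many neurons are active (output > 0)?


ReLU(x) = max(0, x) for each element:
ReLU(8.4) = 8.4
ReLU(-4.0) = 0
ReLU(4.3) = 4.3
ReLU(-9.6) = 0
Active neurons (>0): 2

2


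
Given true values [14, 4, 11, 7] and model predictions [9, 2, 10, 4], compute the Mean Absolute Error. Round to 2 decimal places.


Absolute errors: [5, 2, 1, 3]
Sum of absolute errors = 11
MAE = 11 / 4 = 2.75

2.75


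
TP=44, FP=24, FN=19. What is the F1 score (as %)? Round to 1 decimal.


Precision = TP / (TP + FP) = 44 / 68 = 0.6471
Recall = TP / (TP + FN) = 44 / 63 = 0.6984
F1 = 2 * P * R / (P + R)
= 2 * 0.6471 * 0.6984 / (0.6471 + 0.6984)
= 0.9038 / 1.3455
= 0.6718
As percentage: 67.2%

67.2


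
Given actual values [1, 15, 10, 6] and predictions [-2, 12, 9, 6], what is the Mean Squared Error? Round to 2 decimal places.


Differences: [3, 3, 1, 0]
Squared errors: [9, 9, 1, 0]
Sum of squared errors = 19
MSE = 19 / 4 = 4.75

4.75


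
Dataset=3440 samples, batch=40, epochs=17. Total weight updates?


Iterations per epoch = 3440 / 40 = 86
Total updates = iterations_per_epoch * epochs
= 86 * 17
= 1462

1462


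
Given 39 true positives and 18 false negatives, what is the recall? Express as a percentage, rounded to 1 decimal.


Recall = TP / (TP + FN) * 100
= 39 / (39 + 18)
= 39 / 57
= 0.6842
= 68.4%

68.4


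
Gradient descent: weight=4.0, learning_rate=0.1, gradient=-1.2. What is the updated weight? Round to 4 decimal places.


w_new = w_old - lr * gradient
= 4.0 - 0.1 * -1.2
= 4.0 - (-0.12)
= 4.1200

4.1200


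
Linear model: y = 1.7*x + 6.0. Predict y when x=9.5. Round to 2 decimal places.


y = 1.7 * 9.5 + (6.0)
= 16.15 + (6.0)
= 22.15

22.15


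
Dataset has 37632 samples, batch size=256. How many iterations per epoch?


Iterations per epoch = dataset_size / batch_size
= 37632 / 256
= 147

147


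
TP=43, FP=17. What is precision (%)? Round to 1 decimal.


Precision = TP / (TP + FP) * 100
= 43 / (43 + 17)
= 43 / 60
= 0.7167
= 71.7%

71.7


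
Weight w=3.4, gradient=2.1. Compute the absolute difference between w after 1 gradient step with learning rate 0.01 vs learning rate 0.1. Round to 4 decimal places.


With lr=0.01: w_new = 3.4 - 0.01 * 2.1 = 3.379
With lr=0.1: w_new = 3.4 - 0.1 * 2.1 = 3.19
Absolute difference = |3.379 - 3.19|
= 0.1890

0.1890


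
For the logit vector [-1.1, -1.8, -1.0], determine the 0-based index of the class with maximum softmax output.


Softmax is a monotonic transformation, so it preserves the argmax.
We need to find the index of the maximum logit.
Index 0: -1.1
Index 1: -1.8
Index 2: -1.0
Maximum logit = -1.0 at index 2

2


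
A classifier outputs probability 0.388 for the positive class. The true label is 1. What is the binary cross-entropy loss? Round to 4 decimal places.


For y=1: Loss = -log(p)
= -log(0.388)
= -(-0.9467)
= 0.9467

0.9467


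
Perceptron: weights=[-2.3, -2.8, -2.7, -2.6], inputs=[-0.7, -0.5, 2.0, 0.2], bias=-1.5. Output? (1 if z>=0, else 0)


z = w . x + b
= -2.3*-0.7 + -2.8*-0.5 + -2.7*2.0 + -2.6*0.2 + -1.5
= 1.61 + 1.4 + -5.4 + -0.52 + -1.5
= -2.91 + -1.5
= -4.41
Since z = -4.41 < 0, output = 0

0


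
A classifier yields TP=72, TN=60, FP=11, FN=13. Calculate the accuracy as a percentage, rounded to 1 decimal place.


Accuracy = (TP + TN) / (TP + TN + FP + FN) * 100
= (72 + 60) / (72 + 60 + 11 + 13)
= 132 / 156
= 0.8462
= 84.6%

84.6


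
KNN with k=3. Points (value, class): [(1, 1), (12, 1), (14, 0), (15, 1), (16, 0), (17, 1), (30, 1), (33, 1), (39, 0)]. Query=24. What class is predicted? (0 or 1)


Distances from query 24:
Point 30 (class 1): distance = 6
Point 17 (class 1): distance = 7
Point 16 (class 0): distance = 8
K=3 nearest neighbors: classes = [1, 1, 0]
Votes for class 1: 2 / 3
Majority vote => class 1

1


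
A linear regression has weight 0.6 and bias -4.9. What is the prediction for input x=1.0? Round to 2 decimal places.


y = 0.6 * 1.0 + (-4.9)
= 0.6 + (-4.9)
= -4.30

-4.30


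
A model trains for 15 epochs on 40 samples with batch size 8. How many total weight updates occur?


Iterations per epoch = 40 / 8 = 5
Total updates = iterations_per_epoch * epochs
= 5 * 15
= 75

75


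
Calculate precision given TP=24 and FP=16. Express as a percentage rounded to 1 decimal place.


Precision = TP / (TP + FP) * 100
= 24 / (24 + 16)
= 24 / 40
= 0.6
= 60.0%

60.0


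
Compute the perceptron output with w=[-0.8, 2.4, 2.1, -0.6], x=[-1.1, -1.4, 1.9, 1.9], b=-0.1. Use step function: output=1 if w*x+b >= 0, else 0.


z = w . x + b
= -0.8*-1.1 + 2.4*-1.4 + 2.1*1.9 + -0.6*1.9 + -0.1
= 0.88 + -3.36 + 3.99 + -1.14 + -0.1
= 0.37 + -0.1
= 0.27
Since z = 0.27 >= 0, output = 1

1


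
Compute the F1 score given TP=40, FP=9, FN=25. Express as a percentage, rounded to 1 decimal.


Precision = TP / (TP + FP) = 40 / 49 = 0.8163
Recall = TP / (TP + FN) = 40 / 65 = 0.6154
F1 = 2 * P * R / (P + R)
= 2 * 0.8163 * 0.6154 / (0.8163 + 0.6154)
= 1.0047 / 1.4317
= 0.7018
As percentage: 70.2%

70.2


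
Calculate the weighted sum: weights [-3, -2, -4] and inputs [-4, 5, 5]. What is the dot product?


Element-wise products:
-3 * -4 = 12
-2 * 5 = -10
-4 * 5 = -20
Sum = 12 + -10 + -20
= -18

-18


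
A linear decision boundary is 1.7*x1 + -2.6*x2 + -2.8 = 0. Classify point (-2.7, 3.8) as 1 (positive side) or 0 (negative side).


Compute 1.7 * -2.7 + -2.6 * 3.8 + -2.8
= -4.59 + -9.88 + -2.8
= -17.27
Since -17.27 < 0, the point is on the negative side.

0


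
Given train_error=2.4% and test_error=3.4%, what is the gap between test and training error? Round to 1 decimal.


Generalization gap = test_error - train_error
= 3.4 - 2.4
= 1.0%
A small gap suggests good generalization.

1.0


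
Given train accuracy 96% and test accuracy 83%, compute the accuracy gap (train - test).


Gap = train_accuracy - test_accuracy
= 96 - 83
= 13%
This gap suggests the model is overfitting.

13


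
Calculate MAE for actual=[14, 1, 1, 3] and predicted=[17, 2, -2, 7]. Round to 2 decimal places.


Absolute errors: [3, 1, 3, 4]
Sum of absolute errors = 11
MAE = 11 / 4 = 2.75

2.75


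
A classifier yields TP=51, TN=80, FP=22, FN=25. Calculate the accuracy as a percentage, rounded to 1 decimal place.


Accuracy = (TP + TN) / (TP + TN + FP + FN) * 100
= (51 + 80) / (51 + 80 + 22 + 25)
= 131 / 178
= 0.736
= 73.6%

73.6


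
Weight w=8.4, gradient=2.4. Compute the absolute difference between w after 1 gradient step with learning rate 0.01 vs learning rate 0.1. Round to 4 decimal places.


With lr=0.01: w_new = 8.4 - 0.01 * 2.4 = 8.376
With lr=0.1: w_new = 8.4 - 0.1 * 2.4 = 8.16
Absolute difference = |8.376 - 8.16|
= 0.2160

0.2160


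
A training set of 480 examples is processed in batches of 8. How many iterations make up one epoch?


Iterations per epoch = dataset_size / batch_size
= 480 / 8
= 60

60


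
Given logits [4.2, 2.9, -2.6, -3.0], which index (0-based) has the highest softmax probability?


Softmax is a monotonic transformation, so it preserves the argmax.
We need to find the index of the maximum logit.
Index 0: 4.2
Index 1: 2.9
Index 2: -2.6
Index 3: -3.0
Maximum logit = 4.2 at index 0

0


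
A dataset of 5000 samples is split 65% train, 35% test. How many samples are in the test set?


Train samples = 5000 * 65% = 3250
Test samples = 5000 - 3250
= 1750

1750


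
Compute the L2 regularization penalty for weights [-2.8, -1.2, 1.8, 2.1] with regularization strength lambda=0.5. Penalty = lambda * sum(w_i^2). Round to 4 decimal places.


Squaring each weight:
(-2.8)^2 = 7.84
(-1.2)^2 = 1.44
1.8^2 = 3.24
2.1^2 = 4.41
Sum of squares = 16.93
Penalty = 0.5 * 16.93 = 8.4650

8.4650


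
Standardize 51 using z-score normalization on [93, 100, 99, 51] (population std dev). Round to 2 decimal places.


Mean = (93 + 100 + 99 + 51) / 4 = 85.75
Variance = sum((x_i - mean)^2) / n = 409.6875
Std = sqrt(409.6875) = 20.2407
Z = (x - mean) / std
= (51 - 85.75) / 20.2407
= -34.75 / 20.2407
= -1.72

-1.72


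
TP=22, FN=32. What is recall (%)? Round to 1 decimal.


Recall = TP / (TP + FN) * 100
= 22 / (22 + 32)
= 22 / 54
= 0.4074
= 40.7%

40.7


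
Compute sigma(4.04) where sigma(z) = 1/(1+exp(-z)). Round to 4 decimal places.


sigmoid(z) = 1 / (1 + exp(-z))
exp(-(4.04)) = exp(-4.04) = 0.0176
1 + 0.0176 = 1.0176
1 / 1.0176 = 0.9827

0.9827


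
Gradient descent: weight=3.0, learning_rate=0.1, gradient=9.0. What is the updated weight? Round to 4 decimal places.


w_new = w_old - lr * gradient
= 3.0 - 0.1 * 9.0
= 3.0 - (0.9)
= 2.1000

2.1000


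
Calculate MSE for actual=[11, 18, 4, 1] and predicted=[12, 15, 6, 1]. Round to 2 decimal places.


Differences: [-1, 3, -2, 0]
Squared errors: [1, 9, 4, 0]
Sum of squared errors = 14
MSE = 14 / 4 = 3.50

3.50


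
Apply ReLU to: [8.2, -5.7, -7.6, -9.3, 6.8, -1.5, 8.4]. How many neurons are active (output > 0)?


ReLU(x) = max(0, x) for each element:
ReLU(8.2) = 8.2
ReLU(-5.7) = 0
ReLU(-7.6) = 0
ReLU(-9.3) = 0
ReLU(6.8) = 6.8
ReLU(-1.5) = 0
ReLU(8.4) = 8.4
Active neurons (>0): 3

3


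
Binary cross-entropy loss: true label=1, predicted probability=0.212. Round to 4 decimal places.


For y=1: Loss = -log(p)
= -log(0.212)
= -(-1.5512)
= 1.5512

1.5512


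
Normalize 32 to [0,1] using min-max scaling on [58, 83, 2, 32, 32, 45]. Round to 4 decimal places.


Min = 2, Max = 83
Range = 83 - 2 = 81
Scaled = (x - min) / (max - min)
= (32 - 2) / 81
= 30 / 81
= 0.3704

0.3704


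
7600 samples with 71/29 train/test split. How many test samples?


Train samples = 7600 * 71% = 5396
Test samples = 7600 - 5396
= 2204

2204


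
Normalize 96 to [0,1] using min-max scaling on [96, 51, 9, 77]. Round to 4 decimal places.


Min = 9, Max = 96
Range = 96 - 9 = 87
Scaled = (x - min) / (max - min)
= (96 - 9) / 87
= 87 / 87
= 1.0000

1.0000


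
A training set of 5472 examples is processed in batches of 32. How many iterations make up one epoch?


Iterations per epoch = dataset_size / batch_size
= 5472 / 32
= 171

171


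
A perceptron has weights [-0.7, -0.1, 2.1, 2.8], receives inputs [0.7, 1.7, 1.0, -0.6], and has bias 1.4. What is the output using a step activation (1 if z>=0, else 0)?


z = w . x + b
= -0.7*0.7 + -0.1*1.7 + 2.1*1.0 + 2.8*-0.6 + 1.4
= -0.49 + -0.17 + 2.1 + -1.68 + 1.4
= -0.24 + 1.4
= 1.16
Since z = 1.16 >= 0, output = 1

1


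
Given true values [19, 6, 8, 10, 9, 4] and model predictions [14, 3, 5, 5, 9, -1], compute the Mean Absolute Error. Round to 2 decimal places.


Absolute errors: [5, 3, 3, 5, 0, 5]
Sum of absolute errors = 21
MAE = 21 / 6 = 3.50

3.50


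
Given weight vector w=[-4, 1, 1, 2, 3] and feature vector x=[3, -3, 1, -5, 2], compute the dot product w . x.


Element-wise products:
-4 * 3 = -12
1 * -3 = -3
1 * 1 = 1
2 * -5 = -10
3 * 2 = 6
Sum = -12 + -3 + 1 + -10 + 6
= -18

-18


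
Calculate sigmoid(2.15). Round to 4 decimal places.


sigmoid(z) = 1 / (1 + exp(-z))
exp(-(2.15)) = exp(-2.15) = 0.1165
1 + 0.1165 = 1.1165
1 / 1.1165 = 0.8957

0.8957


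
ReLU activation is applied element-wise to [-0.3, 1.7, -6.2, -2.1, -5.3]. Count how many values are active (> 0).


ReLU(x) = max(0, x) for each element:
ReLU(-0.3) = 0
ReLU(1.7) = 1.7
ReLU(-6.2) = 0
ReLU(-2.1) = 0
ReLU(-5.3) = 0
Active neurons (>0): 1

1


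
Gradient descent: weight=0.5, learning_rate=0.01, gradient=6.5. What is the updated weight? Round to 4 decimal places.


w_new = w_old - lr * gradient
= 0.5 - 0.01 * 6.5
= 0.5 - (0.065)
= 0.4350

0.4350


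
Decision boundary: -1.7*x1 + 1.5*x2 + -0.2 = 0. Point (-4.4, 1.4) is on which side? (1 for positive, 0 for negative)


Compute -1.7 * -4.4 + 1.5 * 1.4 + -0.2
= 7.48 + 2.1 + -0.2
= 9.38
Since 9.38 >= 0, the point is on the positive side.

1


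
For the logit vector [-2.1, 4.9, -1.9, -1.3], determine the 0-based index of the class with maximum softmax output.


Softmax is a monotonic transformation, so it preserves the argmax.
We need to find the index of the maximum logit.
Index 0: -2.1
Index 1: 4.9
Index 2: -1.9
Index 3: -1.3
Maximum logit = 4.9 at index 1

1


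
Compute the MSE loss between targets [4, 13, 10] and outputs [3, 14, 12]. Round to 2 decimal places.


Differences: [1, -1, -2]
Squared errors: [1, 1, 4]
Sum of squared errors = 6
MSE = 6 / 3 = 2.00

2.00


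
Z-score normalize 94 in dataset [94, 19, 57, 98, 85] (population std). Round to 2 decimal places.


Mean = (94 + 19 + 57 + 98 + 85) / 5 = 70.6
Variance = sum((x_i - mean)^2) / n = 870.64
Std = sqrt(870.64) = 29.5066
Z = (x - mean) / std
= (94 - 70.6) / 29.5066
= 23.4 / 29.5066
= 0.79

0.79


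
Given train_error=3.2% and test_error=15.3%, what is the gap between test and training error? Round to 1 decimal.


Generalization gap = test_error - train_error
= 15.3 - 3.2
= 12.1%
A large gap suggests overfitting.

12.1


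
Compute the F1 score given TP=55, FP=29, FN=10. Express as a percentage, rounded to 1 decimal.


Precision = TP / (TP + FP) = 55 / 84 = 0.6548
Recall = TP / (TP + FN) = 55 / 65 = 0.8462
F1 = 2 * P * R / (P + R)
= 2 * 0.6548 * 0.8462 / (0.6548 + 0.8462)
= 1.1081 / 1.5009
= 0.7383
As percentage: 73.8%

73.8


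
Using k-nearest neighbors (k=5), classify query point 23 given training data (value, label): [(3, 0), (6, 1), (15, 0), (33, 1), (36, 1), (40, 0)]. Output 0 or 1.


Distances from query 23:
Point 15 (class 0): distance = 8
Point 33 (class 1): distance = 10
Point 36 (class 1): distance = 13
Point 40 (class 0): distance = 17
Point 6 (class 1): distance = 17
K=5 nearest neighbors: classes = [0, 1, 1, 0, 1]
Votes for class 1: 3 / 5
Majority vote => class 1

1
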